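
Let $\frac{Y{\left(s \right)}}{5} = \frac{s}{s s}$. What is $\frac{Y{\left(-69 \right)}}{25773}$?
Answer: $- \frac{5}{1778337} \approx -2.8116 \cdot 10^{-6}$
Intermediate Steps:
$Y{\left(s \right)} = \frac{5}{s}$ ($Y{\left(s \right)} = 5 \frac{s}{s s} = 5 \frac{s}{s^{2}} = \frac{5}{s}$)
$\frac{Y{\left(-69 \right)}}{25773} = \frac{5 \frac{1}{-69}}{25773} = 5 \left(- \frac{1}{69}\right) \frac{1}{25773} = \left(- \frac{5}{69}\right) \frac{1}{25773} = - \frac{5}{1778337}$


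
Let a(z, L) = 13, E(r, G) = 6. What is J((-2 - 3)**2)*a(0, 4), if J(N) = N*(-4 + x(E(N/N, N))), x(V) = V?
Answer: 650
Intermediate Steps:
J(N) = 2*N (J(N) = N*(-4 + 6) = N*2 = 2*N)
J((-2 - 3)**2)*a(0, 4) = (2*(-2 - 3)**2)*13 = (2*(-5)**2)*13 = (2*25)*13 = 50*13 = 650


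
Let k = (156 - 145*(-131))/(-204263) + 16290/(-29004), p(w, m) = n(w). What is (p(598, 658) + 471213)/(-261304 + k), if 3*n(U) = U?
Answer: -1396427997128054/774042405731841 ≈ -1.8041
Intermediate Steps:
n(U) = U/3
p(w, m) = w/3
k = -647149979/987407342 (k = (156 + 18995)*(-1/204263) + 16290*(-1/29004) = 19151*(-1/204263) - 2715/4834 = -19151/204263 - 2715/4834 = -647149979/987407342 ≈ -0.65540)
(p(598, 658) + 471213)/(-261304 + k) = ((⅓)*598 + 471213)/(-261304 - 647149979/987407342) = (598/3 + 471213)/(-258014135243947/987407342) = (1414237/3)*(-987407342/258014135243947) = -1396427997128054/774042405731841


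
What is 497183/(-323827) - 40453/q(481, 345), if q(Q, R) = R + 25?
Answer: -13283731341/119815990 ≈ -110.87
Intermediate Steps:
q(Q, R) = 25 + R
497183/(-323827) - 40453/q(481, 345) = 497183/(-323827) - 40453/(25 + 345) = 497183*(-1/323827) - 40453/370 = -497183/323827 - 40453*1/370 = -497183/323827 - 40453/370 = -13283731341/119815990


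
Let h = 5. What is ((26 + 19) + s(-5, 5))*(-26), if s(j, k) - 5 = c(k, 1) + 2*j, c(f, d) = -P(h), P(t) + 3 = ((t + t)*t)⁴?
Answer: 162498882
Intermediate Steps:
P(t) = -3 + 16*t⁸ (P(t) = -3 + ((t + t)*t)⁴ = -3 + ((2*t)*t)⁴ = -3 + (2*t²)⁴ = -3 + 16*t⁸)
c(f, d) = -6249997 (c(f, d) = -(-3 + 16*5⁸) = -(-3 + 16*390625) = -(-3 + 6250000) = -1*6249997 = -6249997)
s(j, k) = -6249992 + 2*j (s(j, k) = 5 + (-6249997 + 2*j) = -6249992 + 2*j)
((26 + 19) + s(-5, 5))*(-26) = ((26 + 19) + (-6249992 + 2*(-5)))*(-26) = (45 + (-6249992 - 10))*(-26) = (45 - 6250002)*(-26) = -6249957*(-26) = 162498882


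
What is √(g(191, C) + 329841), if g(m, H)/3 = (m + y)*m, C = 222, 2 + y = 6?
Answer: 6*√12266 ≈ 664.51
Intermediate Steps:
y = 4 (y = -2 + 6 = 4)
g(m, H) = 3*m*(4 + m) (g(m, H) = 3*((m + 4)*m) = 3*((4 + m)*m) = 3*(m*(4 + m)) = 3*m*(4 + m))
√(g(191, C) + 329841) = √(3*191*(4 + 191) + 329841) = √(3*191*195 + 329841) = √(111735 + 329841) = √441576 = 6*√12266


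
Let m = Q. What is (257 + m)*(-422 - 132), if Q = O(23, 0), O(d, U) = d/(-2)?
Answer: -136007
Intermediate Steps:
O(d, U) = -d/2 (O(d, U) = d*(-½) = -d/2)
Q = -23/2 (Q = -½*23 = -23/2 ≈ -11.500)
m = -23/2 ≈ -11.500
(257 + m)*(-422 - 132) = (257 - 23/2)*(-422 - 132) = (491/2)*(-554) = -136007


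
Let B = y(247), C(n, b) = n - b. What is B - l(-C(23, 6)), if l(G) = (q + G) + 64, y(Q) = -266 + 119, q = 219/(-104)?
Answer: -19957/104 ≈ -191.89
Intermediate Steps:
q = -219/104 (q = 219*(-1/104) = -219/104 ≈ -2.1058)
y(Q) = -147
l(G) = 6437/104 + G (l(G) = (-219/104 + G) + 64 = 6437/104 + G)
B = -147
B - l(-C(23, 6)) = -147 - (6437/104 - (23 - 1*6)) = -147 - (6437/104 - (23 - 6)) = -147 - (6437/104 - 1*17) = -147 - (6437/104 - 17) = -147 - 1*4669/104 = -147 - 4669/104 = -19957/104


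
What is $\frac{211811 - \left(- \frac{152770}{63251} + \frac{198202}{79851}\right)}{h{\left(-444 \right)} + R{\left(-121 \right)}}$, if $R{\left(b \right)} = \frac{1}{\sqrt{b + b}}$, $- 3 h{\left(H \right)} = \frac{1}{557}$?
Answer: $- \frac{144200474722278773326}{4701289968215761} + \frac{10952681511860355919443 i \sqrt{2}}{4701289968215761} \approx -30673.0 + 3.2947 \cdot 10^{6} i$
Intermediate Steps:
$h{\left(H \right)} = - \frac{1}{1671}$ ($h{\left(H \right)} = - \frac{1}{3 \cdot 557} = \left(- \frac{1}{3}\right) \frac{1}{557} = - \frac{1}{1671}$)
$R{\left(b \right)} = \frac{\sqrt{2}}{2 \sqrt{b}}$ ($R{\left(b \right)} = \frac{1}{\sqrt{2 b}} = \frac{1}{\sqrt{2} \sqrt{b}} = \frac{\sqrt{2}}{2 \sqrt{b}}$)
$\frac{211811 - \left(- \frac{152770}{63251} + \frac{198202}{79851}\right)}{h{\left(-444 \right)} + R{\left(-121 \right)}} = \frac{211811 - \left(- \frac{152770}{63251} + \frac{198202}{79851}\right)}{- \frac{1}{1671} + \frac{\sqrt{2}}{2 \cdot 11 i}} = \frac{211811 - \frac{337637432}{5050655601}}{- \frac{1}{1671} + \frac{\sqrt{2} \left(- \frac{i}{11}\right)}{2}} = \frac{211811 + \left(\frac{152770}{63251} - \frac{198202}{79851}\right)}{- \frac{1}{1671} - \frac{i \sqrt{2}}{22}} = \frac{211811 - \frac{337637432}{5050655601}}{- \frac{1}{1671} - \frac{i \sqrt{2}}{22}} = \frac{1069784075865979}{5050655601 \left(- \frac{1}{1671} - \frac{i \sqrt{2}}{22}\right)}$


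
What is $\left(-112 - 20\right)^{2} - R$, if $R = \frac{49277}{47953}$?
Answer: $\frac{835483795}{47953} \approx 17423.0$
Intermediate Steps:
$R = \frac{49277}{47953}$ ($R = 49277 \cdot \frac{1}{47953} = \frac{49277}{47953} \approx 1.0276$)
$\left(-112 - 20\right)^{2} - R = \left(-112 - 20\right)^{2} - \frac{49277}{47953} = \left(-132\right)^{2} - \frac{49277}{47953} = 17424 - \frac{49277}{47953} = \frac{835483795}{47953}$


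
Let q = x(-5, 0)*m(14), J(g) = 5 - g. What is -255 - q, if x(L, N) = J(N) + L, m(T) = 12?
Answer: -255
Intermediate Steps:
x(L, N) = 5 + L - N (x(L, N) = (5 - N) + L = 5 + L - N)
q = 0 (q = (5 - 5 - 1*0)*12 = (5 - 5 + 0)*12 = 0*12 = 0)
-255 - q = -255 - 1*0 = -255 + 0 = -255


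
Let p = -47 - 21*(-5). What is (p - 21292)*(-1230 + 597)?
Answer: 13441122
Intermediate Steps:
p = 58 (p = -47 + 105 = 58)
(p - 21292)*(-1230 + 597) = (58 - 21292)*(-1230 + 597) = -21234*(-633) = 13441122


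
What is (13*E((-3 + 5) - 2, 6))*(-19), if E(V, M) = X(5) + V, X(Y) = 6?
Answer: -1482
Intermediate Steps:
E(V, M) = 6 + V
(13*E((-3 + 5) - 2, 6))*(-19) = (13*(6 + ((-3 + 5) - 2)))*(-19) = (13*(6 + (2 - 2)))*(-19) = (13*(6 + 0))*(-19) = (13*6)*(-19) = 78*(-19) = -1482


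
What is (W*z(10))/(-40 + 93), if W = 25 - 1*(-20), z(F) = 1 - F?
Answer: -405/53 ≈ -7.6415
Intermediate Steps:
W = 45 (W = 25 + 20 = 45)
(W*z(10))/(-40 + 93) = (45*(1 - 1*10))/(-40 + 93) = (45*(1 - 10))/53 = (45*(-9))*(1/53) = -405*1/53 = -405/53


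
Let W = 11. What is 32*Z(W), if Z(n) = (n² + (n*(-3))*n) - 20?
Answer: -8384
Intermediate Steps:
Z(n) = -20 - 2*n² (Z(n) = (n² + (-3*n)*n) - 20 = (n² - 3*n²) - 20 = -2*n² - 20 = -20 - 2*n²)
32*Z(W) = 32*(-20 - 2*11²) = 32*(-20 - 2*121) = 32*(-20 - 242) = 32*(-262) = -8384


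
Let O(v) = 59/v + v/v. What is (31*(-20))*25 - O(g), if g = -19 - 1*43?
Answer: -961003/62 ≈ -15500.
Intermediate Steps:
g = -62 (g = -19 - 43 = -62)
O(v) = 1 + 59/v (O(v) = 59/v + 1 = 1 + 59/v)
(31*(-20))*25 - O(g) = (31*(-20))*25 - (59 - 62)/(-62) = -620*25 - (-1)*(-3)/62 = -15500 - 1*3/62 = -15500 - 3/62 = -961003/62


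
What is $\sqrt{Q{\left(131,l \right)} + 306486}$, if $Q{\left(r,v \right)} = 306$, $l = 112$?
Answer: $6 \sqrt{8522} \approx 553.89$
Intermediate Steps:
$\sqrt{Q{\left(131,l \right)} + 306486} = \sqrt{306 + 306486} = \sqrt{306792} = 6 \sqrt{8522}$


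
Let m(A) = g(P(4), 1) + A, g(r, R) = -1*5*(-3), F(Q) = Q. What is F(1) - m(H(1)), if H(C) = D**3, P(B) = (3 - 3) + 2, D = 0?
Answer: -14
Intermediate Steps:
P(B) = 2 (P(B) = 0 + 2 = 2)
g(r, R) = 15 (g(r, R) = -5*(-3) = 15)
H(C) = 0 (H(C) = 0**3 = 0)
m(A) = 15 + A
F(1) - m(H(1)) = 1 - (15 + 0) = 1 - 1*15 = 1 - 15 = -14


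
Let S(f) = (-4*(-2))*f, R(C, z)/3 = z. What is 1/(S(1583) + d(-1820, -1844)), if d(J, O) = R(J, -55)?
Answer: 1/12499 ≈ 8.0006e-5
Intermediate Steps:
R(C, z) = 3*z
d(J, O) = -165 (d(J, O) = 3*(-55) = -165)
S(f) = 8*f
1/(S(1583) + d(-1820, -1844)) = 1/(8*1583 - 165) = 1/(12664 - 165) = 1/12499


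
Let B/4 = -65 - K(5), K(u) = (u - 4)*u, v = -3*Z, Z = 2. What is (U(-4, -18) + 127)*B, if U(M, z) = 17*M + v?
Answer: -14840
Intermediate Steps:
v = -6 (v = -3*2 = -6)
K(u) = u*(-4 + u) (K(u) = (-4 + u)*u = u*(-4 + u))
U(M, z) = -6 + 17*M (U(M, z) = 17*M - 6 = -6 + 17*M)
B = -280 (B = 4*(-65 - 5*(-4 + 5)) = 4*(-65 - 5) = 4*(-70) = -280)
(U(-4, -18) + 127)*B = ((-6 + 17*(-4)) + 127)*(-280) = ((-6 - 68) + 127)*(-280) = (-74 + 127)*(-280) = 53*(-280) = -14840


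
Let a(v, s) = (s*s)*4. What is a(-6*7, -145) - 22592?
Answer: 61508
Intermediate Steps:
a(v, s) = 4*s² (a(v, s) = s²*4 = 4*s²)
a(-6*7, -145) - 22592 = 4*(-145)² - 22592 = 4*21025 - 22592 = 84100 - 22592 = 61508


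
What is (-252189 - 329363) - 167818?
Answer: -749370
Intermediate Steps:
(-252189 - 329363) - 167818 = -581552 - 167818 = -749370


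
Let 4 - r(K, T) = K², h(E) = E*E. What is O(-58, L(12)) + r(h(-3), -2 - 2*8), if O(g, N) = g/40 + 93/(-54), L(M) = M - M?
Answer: -14431/180 ≈ -80.172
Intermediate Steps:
h(E) = E²
L(M) = 0
O(g, N) = -31/18 + g/40 (O(g, N) = g*(1/40) + 93*(-1/54) = g/40 - 31/18 = -31/18 + g/40)
r(K, T) = 4 - K²
O(-58, L(12)) + r(h(-3), -2 - 2*8) = (-31/18 + (1/40)*(-58)) + (4 - ((-3)²)²) = (-31/18 - 29/20) + (4 - 1*9²) = -571/180 + (4 - 1*81) = -571/180 + (4 - 81) = -571/180 - 77 = -14431/180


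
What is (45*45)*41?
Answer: 83025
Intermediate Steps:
(45*45)*41 = 2025*41 = 83025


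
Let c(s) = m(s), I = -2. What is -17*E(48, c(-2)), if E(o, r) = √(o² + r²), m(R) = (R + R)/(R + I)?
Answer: -17*√2305 ≈ -816.18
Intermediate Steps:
m(R) = 2*R/(-2 + R) (m(R) = (R + R)/(R - 2) = (2*R)/(-2 + R) = 2*R/(-2 + R))
c(s) = 2*s/(-2 + s)
-17*E(48, c(-2)) = -17*√(48² + (2*(-2)/(-2 - 2))²) = -17*√(2304 + (2*(-2)/(-4))²) = -17*√(2304 + (2*(-2)*(-¼))²) = -17*√(2304 + 1²) = -17*√(2304 + 1) = -17*√2305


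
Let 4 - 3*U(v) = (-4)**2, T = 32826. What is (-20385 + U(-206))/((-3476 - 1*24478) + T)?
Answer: -20389/4872 ≈ -4.1849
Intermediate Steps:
U(v) = -4 (U(v) = 4/3 - 1/3*(-4)**2 = 4/3 - 1/3*16 = 4/3 - 16/3 = -4)
(-20385 + U(-206))/((-3476 - 1*24478) + T) = (-20385 - 4)/((-3476 - 1*24478) + 32826) = -20389/((-3476 - 24478) + 32826) = -20389/(-27954 + 32826) = -20389/4872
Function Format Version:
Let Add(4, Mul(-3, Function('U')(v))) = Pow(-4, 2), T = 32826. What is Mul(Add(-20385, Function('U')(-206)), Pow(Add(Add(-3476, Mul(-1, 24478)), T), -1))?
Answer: Rational(-20389, 4872) ≈ -4.1849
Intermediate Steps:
Function('U')(v) = -4 (Function('U')(v) = Add(Rational(4, 3), Mul(Rational(-1, 3), Pow(-4, 2))) = Add(Rational(4, 3), Mul(Rational(-1, 3), 16)) = Add(Rational(4, 3), Rational(-16, 3)) = -4)
Mul(Add(-20385, Function('U')(-206)), Pow(Add(Add(-3476, Mul(-1, 24478)), T), -1)) = Mul(Add(-20385, -4), Pow(Add(Add(-3476, Mul(-1, 24478)), 32826), -1)) = Mul(-20389, Pow(Add(Add(-3476, -24478), 32826), -1)) = Mul(-20389, Pow(Add(-27954, 32826), -1)) = Mul(-20389, Pow(4872, -1)) = Mul(-20389, Rational(1, 4872)) = Rational(-20389, 4872)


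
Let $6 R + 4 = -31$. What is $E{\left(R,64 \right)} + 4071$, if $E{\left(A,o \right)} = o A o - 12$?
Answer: $- \frac{59503}{3} \approx -19834.0$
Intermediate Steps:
$R = - \frac{35}{6}$ ($R = - \frac{2}{3} + \frac{1}{6} \left(-31\right) = - \frac{2}{3} - \frac{31}{6} = - \frac{35}{6} \approx -5.8333$)
$E{\left(A,o \right)} = -12 + A o^{2}$ ($E{\left(A,o \right)} = A o o - 12 = A o^{2} - 12 = -12 + A o^{2}$)
$E{\left(R,64 \right)} + 4071 = \left(-12 - \frac{35 \cdot 64^{2}}{6}\right) + 4071 = \left(-12 - \frac{71680}{3}\right) + 4071 = - \frac{71716}{3} + 4071 = - \frac{59503}{3}$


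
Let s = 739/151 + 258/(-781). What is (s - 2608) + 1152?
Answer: -171169335/117931 ≈ -1451.4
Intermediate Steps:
s = 538201/117931 (s = 739*(1/151) + 258*(-1/781) = 739/151 - 258/781 = 538201/117931 ≈ 4.5637)
(s - 2608) + 1152 = (538201/117931 - 2608) + 1152 = -307025847/117931 + 1152 = -171169335/117931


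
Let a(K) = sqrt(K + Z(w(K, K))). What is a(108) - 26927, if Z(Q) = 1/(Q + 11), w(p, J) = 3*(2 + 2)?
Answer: -26927 + sqrt(57155)/23 ≈ -26917.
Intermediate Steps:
w(p, J) = 12 (w(p, J) = 3*4 = 12)
Z(Q) = 1/(11 + Q)
a(K) = sqrt(1/23 + K) (a(K) = sqrt(K + 1/(11 + 12)) = sqrt(K + 1/23) = sqrt(1/23 + K))
a(108) - 26927 = sqrt(23 + 529*108)/23 - 26927 = sqrt(23 + 57132)/23 - 26927 = sqrt(57155)/23 - 26927 = -26927 + sqrt(57155)/23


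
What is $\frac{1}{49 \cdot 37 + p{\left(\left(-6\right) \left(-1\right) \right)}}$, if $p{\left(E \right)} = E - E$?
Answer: $\frac{1}{1813} \approx 0.00055157$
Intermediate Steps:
$p{\left(E \right)} = 0$
$\frac{1}{49 \cdot 37 + p{\left(\left(-6\right) \left(-1\right) \right)}} = \frac{1}{49 \cdot 37 + 0} = \frac{1}{1813 + 0} = \frac{1}{1813}$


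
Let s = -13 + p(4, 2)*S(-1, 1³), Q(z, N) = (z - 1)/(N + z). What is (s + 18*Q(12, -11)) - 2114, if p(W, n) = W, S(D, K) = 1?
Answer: -1925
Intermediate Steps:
Q(z, N) = (-1 + z)/(N + z)
s = -9 (s = -13 + 4*1 = -13 + 4 = -9)
(s + 18*Q(12, -11)) - 2114 = (-9 + 18*((-1 + 12)/(-11 + 12))) - 2114 = (-9 + 18*(11/1)) - 2114 = (-9 + 18*(1*11)) - 2114 = (-9 + 18*11) - 2114 = (-9 + 198) - 2114 = 189 - 2114 = -1925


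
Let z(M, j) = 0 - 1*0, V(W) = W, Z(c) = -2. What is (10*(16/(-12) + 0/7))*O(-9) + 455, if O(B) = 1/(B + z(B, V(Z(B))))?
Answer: 12325/27 ≈ 456.48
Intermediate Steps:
z(M, j) = 0 (z(M, j) = 0 + 0 = 0)
O(B) = 1/B (O(B) = 1/(B + 0) = 1/B)
(10*(16/(-12) + 0/7))*O(-9) + 455 = (10*(16/(-12) + 0/7))/(-9) + 455 = (10*(16*(-1/12) + 0*(1/7)))*(-1/9) + 455 = (10*(-4/3 + 0))*(-1/9) + 455 = (10*(-4/3))*(-1/9) + 455 = -40/3*(-1/9) + 455 = 40/27 + 455 = 12325/27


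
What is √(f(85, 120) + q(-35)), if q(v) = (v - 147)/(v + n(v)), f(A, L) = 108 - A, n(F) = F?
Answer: 8*√10/5 ≈ 5.0596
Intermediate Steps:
q(v) = (-147 + v)/(2*v) (q(v) = (v - 147)/(v + v) = (-147 + v)/((2*v)) = (-147 + v)*(1/(2*v)) = (-147 + v)/(2*v))
√(f(85, 120) + q(-35)) = √((108 - 1*85) + (½)*(-147 - 35)/(-35)) = √((108 - 85) + (½)*(-1/35)*(-182)) = √(23 + 13/5) = √(128/5) = 8*√10/5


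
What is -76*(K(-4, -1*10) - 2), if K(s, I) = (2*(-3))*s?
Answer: -1672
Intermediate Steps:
K(s, I) = -6*s
-76*(K(-4, -1*10) - 2) = -76*(-6*(-4) - 2) = -76*(24 - 2) = -76*22 = -1672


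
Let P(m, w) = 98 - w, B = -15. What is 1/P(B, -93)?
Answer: 1/191 ≈ 0.0052356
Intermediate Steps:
1/P(B, -93) = 1/(98 - 1*(-93)) = 1/(98 + 93) = 1/191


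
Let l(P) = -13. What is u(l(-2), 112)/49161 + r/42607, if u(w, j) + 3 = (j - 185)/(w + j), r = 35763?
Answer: 174040574867/207365669973 ≈ 0.83929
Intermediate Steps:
u(w, j) = -3 + (-185 + j)/(j + w) (u(w, j) = -3 + (j - 185)/(w + j) = -3 + (-185 + j)/(j + w))
u(l(-2), 112)/49161 + r/42607 = ((-185 - 3*(-13) - 2*112)/(112 - 13))/49161 + 35763/42607 = ((-185 + 39 - 224)/99)*(1/49161) + 35763*(1/42607) = ((1/99)*(-370))*(1/49161) + 35763/42607 = -370/99*1/49161 + 35763/42607 = -370/4866939 + 35763/42607 = 174040574867/207365669973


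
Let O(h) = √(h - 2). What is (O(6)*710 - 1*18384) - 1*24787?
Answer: -41751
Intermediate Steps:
O(h) = √(-2 + h)
(O(6)*710 - 1*18384) - 1*24787 = (√(-2 + 6)*710 - 1*18384) - 1*24787 = (√4*710 - 18384) - 24787 = (2*710 - 18384) - 24787 = (1420 - 18384) - 24787 = -16964 - 24787 = -41751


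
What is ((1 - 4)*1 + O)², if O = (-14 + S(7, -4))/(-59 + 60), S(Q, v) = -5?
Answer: 484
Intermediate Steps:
O = -19 (O = (-14 - 5)/(-59 + 60) = -19/1 = -19*1 = -19)
((1 - 4)*1 + O)² = ((1 - 4)*1 - 19)² = (-3*1 - 19)² = (-3 - 19)² = (-22)² = 484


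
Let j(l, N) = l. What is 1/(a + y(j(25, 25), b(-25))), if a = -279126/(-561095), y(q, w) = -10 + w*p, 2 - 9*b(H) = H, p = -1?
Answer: -561095/7015109 ≈ -0.079984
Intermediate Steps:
b(H) = 2/9 - H/9
y(q, w) = -10 - w (y(q, w) = -10 + w*(-1) = -10 - w)
a = 279126/561095 (a = -279126*(-1/561095) = 279126/561095 ≈ 0.49747)
1/(a + y(j(25, 25), b(-25))) = 1/(279126/561095 + (-10 - (2/9 - ⅑*(-25)))) = 1/(279126/561095 + (-10 - (2/9 + 25/9))) = 1/(279126/561095 + (-10 - 1*3)) = 1/(279126/561095 + (-10 - 3)) = 1/(279126/561095 - 13) = 1/(-7015109/561095) = -561095/7015109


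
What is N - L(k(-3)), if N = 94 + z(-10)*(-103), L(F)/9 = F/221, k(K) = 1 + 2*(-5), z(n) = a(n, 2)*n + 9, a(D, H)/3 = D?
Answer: -7012912/221 ≈ -31733.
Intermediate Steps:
a(D, H) = 3*D
z(n) = 9 + 3*n² (z(n) = (3*n)*n + 9 = 3*n² + 9 = 9 + 3*n²)
k(K) = -9 (k(K) = 1 - 10 = -9)
L(F) = 9*F/221 (L(F) = 9*(F/221) = 9*F/221)
N = -31733 (N = 94 + (9 + 3*(-10)²)*(-103) = 94 + (9 + 3*100)*(-103) = 94 + (9 + 300)*(-103) = 94 + 309*(-103) = 94 - 31827 = -31733)
N - L(k(-3)) = -31733 - 9*(-9)/221 = -31733 - 1*(-81/221) = -31733 + 81/221 = -7012912/221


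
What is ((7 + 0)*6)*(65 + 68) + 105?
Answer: 5691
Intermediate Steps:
((7 + 0)*6)*(65 + 68) + 105 = (7*6)*133 + 105 = 42*133 + 105 = 5586 + 105 = 5691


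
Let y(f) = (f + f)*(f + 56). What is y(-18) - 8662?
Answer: -10030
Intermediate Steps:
y(f) = 2*f*(56 + f) (y(f) = (2*f)*(56 + f) = 2*f*(56 + f))
y(-18) - 8662 = 2*(-18)*(56 - 18) - 8662 = 2*(-18)*38 - 8662 = -1368 - 8662 = -10030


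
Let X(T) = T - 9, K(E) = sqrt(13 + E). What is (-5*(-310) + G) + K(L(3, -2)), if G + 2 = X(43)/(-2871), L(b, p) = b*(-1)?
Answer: 4444274/2871 + sqrt(10) ≈ 1551.2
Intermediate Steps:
L(b, p) = -b
X(T) = -9 + T
G = -5776/2871 (G = -2 + (-9 + 43)/(-2871) = -2 + 34*(-1/2871) = -2 - 34/2871 = -5776/2871 ≈ -2.0118)
(-5*(-310) + G) + K(L(3, -2)) = (-5*(-310) - 5776/2871) + sqrt(13 - 1*3) = (1550 - 5776/2871) + sqrt(13 - 3) = 4444274/2871 + sqrt(10)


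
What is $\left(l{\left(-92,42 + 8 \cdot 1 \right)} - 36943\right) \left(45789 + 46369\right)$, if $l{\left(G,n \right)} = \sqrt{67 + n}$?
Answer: $-3404592994 + 276474 \sqrt{13} \approx -3.4036 \cdot 10^{9}$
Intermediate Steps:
$\left(l{\left(-92,42 + 8 \cdot 1 \right)} - 36943\right) \left(45789 + 46369\right) = \left(\sqrt{67 + \left(42 + 8 \cdot 1\right)} - 36943\right) \left(45789 + 46369\right) = \left(\sqrt{67 + \left(42 + 8\right)} - 36943\right) 92158 = \left(\sqrt{67 + 50} - 36943\right) 92158 = \left(\sqrt{117} - 36943\right) 92158 = \left(3 \sqrt{13} - 36943\right) 92158 = \left(-36943 + 3 \sqrt{13}\right) 92158 = -3404592994 + 276474 \sqrt{13}$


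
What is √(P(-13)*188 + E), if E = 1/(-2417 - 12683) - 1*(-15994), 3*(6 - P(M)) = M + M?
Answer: √384794234841/4530 ≈ 136.94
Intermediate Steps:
P(M) = 6 - 2*M/3 (P(M) = 6 - (M + M)/3 = 6 - 2*M/3)
E = 241509399/15100 (E = 1/(-15100) + 15994 = -1/15100 + 15994 = 241509399/15100 ≈ 15994.)
√(P(-13)*188 + E) = √((6 - ⅔*(-13))*188 + 241509399/15100) = √((6 + 26/3)*188 + 241509399/15100) = √((44/3)*188 + 241509399/15100) = √(8272/3 + 241509399/15100) = √(849435397/45300) = √384794234841/4530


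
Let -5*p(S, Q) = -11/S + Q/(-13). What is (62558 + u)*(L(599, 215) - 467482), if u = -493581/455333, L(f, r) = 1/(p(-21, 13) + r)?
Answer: -60147757012226012309/2056739161 ≈ -2.9244e+10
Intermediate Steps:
p(S, Q) = Q/65 + 11/(5*S) (p(S, Q) = -(-11/S + Q/(-13))/5 = -(-11/S + Q*(-1/13))/5 = -(-11/S - Q/13)/5 = Q/65 + 11/(5*S))
L(f, r) = 1/(2/21 + r) (L(f, r) = 1/((1/65)*(143 + 13*(-21))/(-21) + r) = 1/((1/65)*(-1/21)*(143 - 273) + r) = 1/((1/65)*(-1/21)*(-130) + r) = 1/(2/21 + r))
u = -493581/455333 (u = -493581*1/455333 = -493581/455333 ≈ -1.0840)
(62558 + u)*(L(599, 215) - 467482) = (62558 - 493581/455333)*(21/(2 + 21*215) - 467482) = 28484228233*(21/(2 + 4515) - 467482)/455333 = 28484228233*(21/4517 - 467482)/455333 = (28484228233/455333)*(-2111616173/4517) = -60147757012226012309/2056739161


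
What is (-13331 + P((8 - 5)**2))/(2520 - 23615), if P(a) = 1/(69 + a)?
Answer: 1039817/1645410 ≈ 0.63195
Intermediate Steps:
(-13331 + P((8 - 5)**2))/(2520 - 23615) = (-13331 + 1/(69 + (8 - 5)**2))/(2520 - 23615) = (-13331 + 1/(69 + 3**2))/(-21095) = (-13331 + 1/(69 + 9))*(-1/21095) = (-13331 + 1/78)*(-1/21095) = -1039817/78*(-1/21095) = 1039817/1645410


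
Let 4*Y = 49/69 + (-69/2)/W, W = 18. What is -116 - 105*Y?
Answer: -31033/368 ≈ -84.329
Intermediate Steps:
Y = -111/368 (Y = (49/69 - 69/2/18)/4 = (49*(1/69) - 69*½*(1/18))/4 = (49/69 - 69/2*1/18)/4 = (49/69 - 23/12)/4 = (¼)*(-111/92) = -111/368 ≈ -0.30163)
-116 - 105*Y = -116 - 105*(-111/368) = -116 + 11655/368 = -31033/368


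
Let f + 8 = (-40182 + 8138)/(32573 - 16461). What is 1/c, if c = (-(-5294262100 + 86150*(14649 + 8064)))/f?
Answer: -8047/2688719928040 ≈ -2.9929e-9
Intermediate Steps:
f = -40235/4028 (f = -8 + (-40182 + 8138)/(32573 - 16461) = -8 - 32044/16112 = -8 - 32044*1/16112 = -8 - 8011/4028 = -40235/4028 ≈ -9.9888)
c = -2688719928040/8047 (c = (-(-5294262100 + 86150*(14649 + 8064)))/(-40235/4028) = -86150/(1/((22713 + 32553) - 94007))*(-4028/40235) = -86150/(1/(55266 - 94007))*(-4028/40235) = -86150/(1/(-38741))*(-4028/40235) = -86150/(-1/38741)*(-4028/40235) = -86150*(-38741)*(-4028/40235) = 3337537150*(-4028/40235) = -2688719928040/8047 ≈ -3.3413e+8)
1/c = 1/(-2688719928040/8047) = -8047/2688719928040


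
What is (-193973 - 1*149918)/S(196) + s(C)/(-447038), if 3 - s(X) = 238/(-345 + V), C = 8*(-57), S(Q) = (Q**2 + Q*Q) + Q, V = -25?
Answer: -14220267857801/3185185983420 ≈ -4.4645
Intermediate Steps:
S(Q) = Q + 2*Q**2 (S(Q) = (Q**2 + Q**2) + Q = 2*Q**2 + Q = Q + 2*Q**2)
C = -456
s(X) = 674/185 (s(X) = 3 - 238/(-345 - 25) = 3 - 238/(-370) = 3 - 238*(-1)/370 = 3 - 1*(-119/185) = 3 + 119/185 = 674/185)
(-193973 - 1*149918)/S(196) + s(C)/(-447038) = (-193973 - 1*149918)/((196*(1 + 2*196))) + (674/185)/(-447038) = (-193973 - 149918)/((196*(1 + 392))) + (674/185)*(-1/447038) = -343891/(196*393) - 337/41351015 = -343891/77028 - 337/41351015 = -14220267857801/3185185983420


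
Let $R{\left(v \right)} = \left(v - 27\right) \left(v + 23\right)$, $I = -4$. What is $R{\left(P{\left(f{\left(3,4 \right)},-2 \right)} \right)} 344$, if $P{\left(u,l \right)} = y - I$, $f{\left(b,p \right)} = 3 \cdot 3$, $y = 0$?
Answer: $-213624$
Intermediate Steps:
$f{\left(b,p \right)} = 9$
$P{\left(u,l \right)} = 4$ ($P{\left(u,l \right)} = 0 - -4 = 0 + 4 = 4$)
$R{\left(v \right)} = \left(-27 + v\right) \left(23 + v\right)$
$R{\left(P{\left(f{\left(3,4 \right)},-2 \right)} \right)} 344 = \left(-621 + 4^{2} - 16\right) 344 = \left(-621 + 16 - 16\right) 344 = \left(-621\right) 344 = -213624$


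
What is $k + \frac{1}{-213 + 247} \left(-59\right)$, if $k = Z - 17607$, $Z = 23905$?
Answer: $\frac{214073}{34} \approx 6296.3$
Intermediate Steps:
$k = 6298$ ($k = 23905 - 17607 = 6298$)
$k + \frac{1}{-213 + 247} \left(-59\right) = 6298 + \frac{1}{-213 + 247} \left(-59\right) = 6298 + \frac{1}{34} \left(-59\right) = 6298 - \frac{59}{34} = \frac{214073}{34}$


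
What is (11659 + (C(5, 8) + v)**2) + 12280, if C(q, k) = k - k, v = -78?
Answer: 30023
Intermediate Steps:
C(q, k) = 0
(11659 + (C(5, 8) + v)**2) + 12280 = (11659 + (0 - 78)**2) + 12280 = (11659 + (-78)**2) + 12280 = (11659 + 6084) + 12280 = 17743 + 12280 = 30023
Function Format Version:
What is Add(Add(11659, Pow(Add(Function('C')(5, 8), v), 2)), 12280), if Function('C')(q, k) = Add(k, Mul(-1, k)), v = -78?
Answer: 30023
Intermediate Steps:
Function('C')(q, k) = 0
Add(Add(11659, Pow(Add(Function('C')(5, 8), v), 2)), 12280) = Add(Add(11659, Pow(Add(0, -78), 2)), 12280) = Add(Add(11659, Pow(-78, 2)), 12280) = Add(Add(11659, 6084), 12280) = Add(17743, 12280) = 30023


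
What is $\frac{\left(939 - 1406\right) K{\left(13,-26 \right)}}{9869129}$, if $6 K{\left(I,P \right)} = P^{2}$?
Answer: $- \frac{157846}{29607387} \approx -0.0053313$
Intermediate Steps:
$K{\left(I,P \right)} = \frac{P^{2}}{6}$
$\frac{\left(939 - 1406\right) K{\left(13,-26 \right)}}{9869129} = \frac{\left(939 - 1406\right) \frac{\left(-26\right)^{2}}{6}}{9869129} = - 467 \cdot \frac{1}{6} \cdot 676 \cdot \frac{1}{9869129} = \left(-467\right) \frac{338}{3} \cdot \frac{1}{9869129} = \left(- \frac{157846}{3}\right) \frac{1}{9869129} = - \frac{157846}{29607387}$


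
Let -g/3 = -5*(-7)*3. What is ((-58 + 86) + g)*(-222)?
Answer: 63714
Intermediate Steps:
g = -315 (g = -3*(-5*(-7))*3 = -105*3 = -3*105 = -315)
((-58 + 86) + g)*(-222) = ((-58 + 86) - 315)*(-222) = (28 - 315)*(-222) = -287*(-222) = 63714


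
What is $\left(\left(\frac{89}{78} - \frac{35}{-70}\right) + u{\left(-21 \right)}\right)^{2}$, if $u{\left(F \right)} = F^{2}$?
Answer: $\frac{298011169}{1521} \approx 1.9593 \cdot 10^{5}$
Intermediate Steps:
$\left(\left(\frac{89}{78} - \frac{35}{-70}\right) + u{\left(-21 \right)}\right)^{2} = \left(\left(\frac{89}{78} - \frac{35}{-70}\right) + \left(-21\right)^{2}\right)^{2} = \left(\left(89 \cdot \frac{1}{78} - - \frac{1}{2}\right) + 441\right)^{2} = \left(\left(\frac{89}{78} + \frac{1}{2}\right) + 441\right)^{2} = \left(\frac{64}{39} + 441\right)^{2} = \left(\frac{17263}{39}\right)^{2} = \frac{298011169}{1521}$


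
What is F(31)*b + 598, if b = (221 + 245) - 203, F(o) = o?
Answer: 8751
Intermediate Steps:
b = 263 (b = 466 - 203 = 263)
F(31)*b + 598 = 31*263 + 598 = 8153 + 598 = 8751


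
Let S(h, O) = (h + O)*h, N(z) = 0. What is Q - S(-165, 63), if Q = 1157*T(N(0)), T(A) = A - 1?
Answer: -17987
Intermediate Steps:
S(h, O) = h*(O + h) (S(h, O) = (O + h)*h = h*(O + h))
T(A) = -1 + A
Q = -1157 (Q = 1157*(-1 + 0) = 1157*(-1) = -1157)
Q - S(-165, 63) = -1157 - (-165)*(63 - 165) = -1157 - (-165)*(-102) = -1157 - 1*16830 = -1157 - 16830 = -17987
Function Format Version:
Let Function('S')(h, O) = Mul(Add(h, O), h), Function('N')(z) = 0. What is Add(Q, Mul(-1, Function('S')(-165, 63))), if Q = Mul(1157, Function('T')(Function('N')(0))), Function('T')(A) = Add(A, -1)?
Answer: -17987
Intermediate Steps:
Function('S')(h, O) = Mul(h, Add(O, h)) (Function('S')(h, O) = Mul(Add(O, h), h) = Mul(h, Add(O, h)))
Function('T')(A) = Add(-1, A)
Q = -1157 (Q = Mul(1157, Add(-1, 0)) = Mul(1157, -1) = -1157)
Add(Q, Mul(-1, Function('S')(-165, 63))) = Add(-1157, Mul(-1, Mul(-165, Add(63, -165)))) = Add(-1157, Mul(-1, Mul(-165, -102))) = Add(-1157, Mul(-1, 16830)) = Add(-1157, -16830) = -17987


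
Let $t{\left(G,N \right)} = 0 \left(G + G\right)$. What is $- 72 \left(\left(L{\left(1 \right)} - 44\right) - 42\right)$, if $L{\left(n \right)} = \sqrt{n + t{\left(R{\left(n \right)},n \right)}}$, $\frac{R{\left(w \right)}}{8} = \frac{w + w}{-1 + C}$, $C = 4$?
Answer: $6120$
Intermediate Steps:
$R{\left(w \right)} = \frac{16 w}{3}$ ($R{\left(w \right)} = 8 \frac{w + w}{-1 + 4} = 8 \frac{2 w}{3} = \frac{16 w}{3}$)
$t{\left(G,N \right)} = 0$ ($t{\left(G,N \right)} = 0 \cdot 2 G = 0$)
$L{\left(n \right)} = \sqrt{n}$ ($L{\left(n \right)} = \sqrt{n + 0} = \sqrt{n}$)
$- 72 \left(\left(L{\left(1 \right)} - 44\right) - 42\right) = - 72 \left(\left(\sqrt{1} - 44\right) - 42\right) = - 72 \left(\left(1 - 44\right) - 42\right) = - 72 \left(-43 - 42\right) = \left(-72\right) \left(-85\right) = 6120$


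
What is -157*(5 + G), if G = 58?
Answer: -9891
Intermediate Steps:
-157*(5 + G) = -157*(5 + 58) = -157*63 = -9891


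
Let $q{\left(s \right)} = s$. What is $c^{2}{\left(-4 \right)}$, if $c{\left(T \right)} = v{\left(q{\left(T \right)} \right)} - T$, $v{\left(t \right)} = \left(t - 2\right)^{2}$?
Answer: $1600$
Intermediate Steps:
$v{\left(t \right)} = \left(-2 + t\right)^{2}$
$c{\left(T \right)} = \left(-2 + T\right)^{2} - T$
$c^{2}{\left(-4 \right)} = \left(\left(-2 - 4\right)^{2} - -4\right)^{2} = \left(\left(-6\right)^{2} + 4\right)^{2} = \left(36 + 4\right)^{2} = 40^{2} = 1600$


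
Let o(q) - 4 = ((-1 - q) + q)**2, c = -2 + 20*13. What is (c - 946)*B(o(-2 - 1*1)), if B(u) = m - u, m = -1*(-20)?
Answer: -10320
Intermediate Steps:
m = 20
c = 258 (c = -2 + 260 = 258)
o(q) = 5 (o(q) = 4 + ((-1 - q) + q)**2 = 4 + (-1)**2 = 4 + 1 = 5)
B(u) = 20 - u
(c - 946)*B(o(-2 - 1*1)) = (258 - 946)*(20 - 1*5) = -688*(20 - 5) = -688*15 = -10320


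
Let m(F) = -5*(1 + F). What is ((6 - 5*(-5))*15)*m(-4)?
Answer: 6975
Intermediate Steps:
m(F) = -5 - 5*F
((6 - 5*(-5))*15)*m(-4) = ((6 - 5*(-5))*15)*(-5 - 5*(-4)) = ((6 + 25)*15)*(-5 + 20) = (31*15)*15 = 465*15 = 6975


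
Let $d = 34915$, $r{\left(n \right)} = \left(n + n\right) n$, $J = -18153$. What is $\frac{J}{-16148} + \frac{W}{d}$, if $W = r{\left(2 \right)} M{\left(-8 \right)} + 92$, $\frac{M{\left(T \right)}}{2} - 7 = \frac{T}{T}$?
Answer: $\frac{127472911}{112761484} \approx 1.1305$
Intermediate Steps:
$r{\left(n \right)} = 2 n^{2}$ ($r{\left(n \right)} = 2 n n = 2 n^{2}$)
$M{\left(T \right)} = 16$ ($M{\left(T \right)} = 14 + 2 \frac{T}{T} = 14 + 2 \cdot 1 = 14 + 2 = 16$)
$W = 220$ ($W = 2 \cdot 2^{2} \cdot 16 + 92 = 2 \cdot 4 \cdot 16 + 92 = 8 \cdot 16 + 92 = 128 + 92 = 220$)
$\frac{J}{-16148} + \frac{W}{d} = - \frac{18153}{-16148} + \frac{220}{34915} = \left(-18153\right) \left(- \frac{1}{16148}\right) + 220 \cdot \frac{1}{34915} = \frac{18153}{16148} + \frac{44}{6983} = \frac{127472911}{112761484}$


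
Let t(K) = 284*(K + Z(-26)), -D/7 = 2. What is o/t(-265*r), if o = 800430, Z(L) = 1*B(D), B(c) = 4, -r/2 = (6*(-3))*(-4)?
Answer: 400215/5419288 ≈ 0.073850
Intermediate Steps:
D = -14 (D = -7*2 = -14)
r = -144 (r = -2*6*(-3)*(-4) = -(-36)*(-4) = -2*72 = -144)
Z(L) = 4 (Z(L) = 1*4 = 4)
t(K) = 1136 + 284*K (t(K) = 284*(K + 4) = 284*(4 + K) = 1136 + 284*K)
o/t(-265*r) = 800430/(1136 + 284*(-265*(-144))) = 800430/(1136 + 284*38160) = 800430/(1136 + 10837440) = 800430/10838576 = 800430*(1/10838576) = 400215/5419288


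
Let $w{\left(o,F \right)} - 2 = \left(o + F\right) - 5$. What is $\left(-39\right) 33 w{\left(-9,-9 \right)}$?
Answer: $27027$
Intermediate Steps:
$w{\left(o,F \right)} = -3 + F + o$ ($w{\left(o,F \right)} = 2 - \left(5 - F - o\right) = 2 + \left(-5 + F + o\right) = -3 + F + o$)
$\left(-39\right) 33 w{\left(-9,-9 \right)} = \left(-39\right) 33 \left(-3 - 9 - 9\right) = \left(-1287\right) \left(-21\right) = 27027$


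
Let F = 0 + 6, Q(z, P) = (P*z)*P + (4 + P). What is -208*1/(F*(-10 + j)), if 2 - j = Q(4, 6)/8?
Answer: 416/327 ≈ 1.2722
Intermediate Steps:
Q(z, P) = 4 + P + z*P**2 (Q(z, P) = z*P**2 + (4 + P) = 4 + P + z*P**2)
j = -69/4 (j = 2 - (4 + 6 + 4*6**2)/8 = 2 - (4 + 6 + 4*36)/8 = 2 - (4 + 6 + 144)/8 = 2 - 154/8 = 2 - 1*77/4 = 2 - 77/4 = -69/4 ≈ -17.250)
F = 6
-208*1/(F*(-10 + j)) = -208*1/(6*(-10 - 69/4)) = -208/((-109/4*6)) = -208/(-327/2) = -208*(-2/327) = 416/327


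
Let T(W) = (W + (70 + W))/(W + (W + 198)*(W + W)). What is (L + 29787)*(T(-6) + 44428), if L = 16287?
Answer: 112583598334/55 ≈ 2.0470e+9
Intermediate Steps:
T(W) = (70 + 2*W)/(W + 2*W*(198 + W)) (T(W) = (70 + 2*W)/(W + (198 + W)*(2*W)) = (70 + 2*W)/(W + 2*W*(198 + W)))
(L + 29787)*(T(-6) + 44428) = (16287 + 29787)*(2*(35 - 6)/(-6*(397 + 2*(-6))) + 44428) = 46074*(2*(-⅙)*29/(397 - 12) + 44428) = 46074*(2*(-⅙)*29/385 + 44428) = 46074*(2*(-⅙)*(1/385)*29 + 44428) = 46074*(-29/1155 + 44428) = 46074*(51314311/1155) = 112583598334/55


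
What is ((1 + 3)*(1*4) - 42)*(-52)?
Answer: 1352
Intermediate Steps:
((1 + 3)*(1*4) - 42)*(-52) = (4*4 - 42)*(-52) = (16 - 42)*(-52) = -26*(-52) = 1352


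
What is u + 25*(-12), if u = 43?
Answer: -257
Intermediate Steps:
u + 25*(-12) = 43 + 25*(-12) = 43 - 300 = -257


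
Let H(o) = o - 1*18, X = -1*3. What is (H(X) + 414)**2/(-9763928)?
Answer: -154449/9763928 ≈ -0.015818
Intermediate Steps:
X = -3
H(o) = -18 + o (H(o) = o - 18 = -18 + o)
(H(X) + 414)**2/(-9763928) = ((-18 - 3) + 414)**2/(-9763928) = (-21 + 414)**2*(-1/9763928) = 393**2*(-1/9763928) = 154449*(-1/9763928) = -154449/9763928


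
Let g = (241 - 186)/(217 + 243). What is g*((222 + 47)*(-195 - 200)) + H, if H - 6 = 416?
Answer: -1129981/92 ≈ -12282.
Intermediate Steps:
H = 422 (H = 6 + 416 = 422)
g = 11/92 (g = 55/460 = 55*(1/460) = 11/92 ≈ 0.11957)
g*((222 + 47)*(-195 - 200)) + H = 11*((222 + 47)*(-195 - 200))/92 + 422 = 11*(269*(-395))/92 + 422 = (11/92)*(-106255) + 422 = -1168805/92 + 422 = -1129981/92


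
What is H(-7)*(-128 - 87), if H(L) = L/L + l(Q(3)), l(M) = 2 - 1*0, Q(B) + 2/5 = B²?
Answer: -645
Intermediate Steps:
Q(B) = -⅖ + B²
l(M) = 2 (l(M) = 2 + 0 = 2)
H(L) = 3 (H(L) = L/L + 2 = 1 + 2 = 3)
H(-7)*(-128 - 87) = 3*(-128 - 87) = 3*(-215) = -645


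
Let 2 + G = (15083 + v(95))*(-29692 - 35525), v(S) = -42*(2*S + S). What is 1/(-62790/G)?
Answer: 203020523/62790 ≈ 3233.3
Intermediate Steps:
v(S) = -126*S
G = -203020523 (G = -2 + (15083 - 126*95)*(-29692 - 35525) = -2 + (15083 - 11970)*(-65217) = -2 + 3113*(-65217) = -2 - 203020521 = -203020523)
1/(-62790/G) = 1/(-62790/(-203020523)) = 1/(-62790*(-1/203020523)) = 1/(62790/203020523) = 203020523/62790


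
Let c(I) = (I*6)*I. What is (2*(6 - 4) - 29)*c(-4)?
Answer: -2400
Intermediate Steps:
c(I) = 6*I² (c(I) = (6*I)*I = 6*I²)
(2*(6 - 4) - 29)*c(-4) = (2*(6 - 4) - 29)*(6*(-4)²) = (2*2 - 29)*(6*16) = (4 - 29)*96 = -25*96 = -2400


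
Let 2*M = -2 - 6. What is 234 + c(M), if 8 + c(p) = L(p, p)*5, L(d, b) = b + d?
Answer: 186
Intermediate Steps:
M = -4 (M = (-2 - 6)/2 = (1/2)*(-8) = -4)
c(p) = -8 + 10*p (c(p) = -8 + (p + p)*5 = -8 + (2*p)*5 = -8 + 10*p)
234 + c(M) = 234 + (-8 + 10*(-4)) = 234 + (-8 - 40) = 234 - 48 = 186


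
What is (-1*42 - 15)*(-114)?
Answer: 6498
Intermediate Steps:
(-1*42 - 15)*(-114) = (-42 - 15)*(-114) = -57*(-114) = 6498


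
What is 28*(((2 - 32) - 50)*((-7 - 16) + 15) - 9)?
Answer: 17668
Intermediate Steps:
28*(((2 - 32) - 50)*((-7 - 16) + 15) - 9) = 28*((-30 - 50)*(-23 + 15) - 9) = 28*(-80*(-8) - 9) = 28*(640 - 9) = 28*631 = 17668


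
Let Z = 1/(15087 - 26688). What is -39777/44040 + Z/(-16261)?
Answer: -2501228938319/2769291879480 ≈ -0.90320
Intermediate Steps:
Z = -1/11601 (Z = 1/(-11601) = -1/11601 ≈ -8.6199e-5)
-39777/44040 + Z/(-16261) = -39777/44040 - 1/11601/(-16261) = -39777*1/44040 - 1/11601*(-1/16261) = -13259/14680 + 1/188643861 = -2501228938319/2769291879480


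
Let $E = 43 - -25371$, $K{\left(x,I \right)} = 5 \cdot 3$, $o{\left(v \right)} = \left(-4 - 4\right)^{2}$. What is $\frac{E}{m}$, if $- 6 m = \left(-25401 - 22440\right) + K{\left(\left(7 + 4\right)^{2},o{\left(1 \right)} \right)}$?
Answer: $\frac{25414}{7971} \approx 3.1883$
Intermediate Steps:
$o{\left(v \right)} = 64$ ($o{\left(v \right)} = \left(-8\right)^{2} = 64$)
$K{\left(x,I \right)} = 15$
$E = 25414$ ($E = 43 + 25371 = 25414$)
$m = 7971$ ($m = - \frac{\left(-25401 - 22440\right) + 15}{6} = - \frac{-47841 + 15}{6} = \left(- \frac{1}{6}\right) \left(-47826\right) = 7971$)
$\frac{E}{m} = \frac{25414}{7971}$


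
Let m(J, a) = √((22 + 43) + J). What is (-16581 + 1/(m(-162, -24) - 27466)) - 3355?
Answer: -15039344687274/754381253 - I*√97/754381253 ≈ -19936.0 - 1.3056e-8*I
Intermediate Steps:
m(J, a) = √(65 + J)
(-16581 + 1/(m(-162, -24) - 27466)) - 3355 = (-16581 + 1/(√(65 - 162) - 27466)) - 3355 = (-16581 + 1/(√(-97) - 27466)) - 3355 = (-16581 + 1/(I*√97 - 27466)) - 3355 = (-16581 + 1/(-27466 + I*√97)) - 3355 = -19936 + 1/(-27466 + I*√97)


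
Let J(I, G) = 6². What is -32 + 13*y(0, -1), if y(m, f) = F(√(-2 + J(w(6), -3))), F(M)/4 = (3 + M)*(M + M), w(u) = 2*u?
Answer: 3504 + 312*√34 ≈ 5323.3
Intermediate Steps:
J(I, G) = 36
F(M) = 8*M*(3 + M) (F(M) = 4*((3 + M)*(M + M)) = 4*((3 + M)*(2*M)) = 4*(2*M*(3 + M)) = 8*M*(3 + M))
y(m, f) = 8*√34*(3 + √34) (y(m, f) = 8*√(-2 + 36)*(3 + √(-2 + 36)) = 8*√34*(3 + √34))
-32 + 13*y(0, -1) = -32 + 13*(272 + 24*√34) = -32 + (3536 + 312*√34) = 3504 + 312*√34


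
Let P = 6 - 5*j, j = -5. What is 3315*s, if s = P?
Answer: 102765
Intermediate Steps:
P = 31 (P = 6 - 5*(-5) = 6 + 25 = 31)
s = 31
3315*s = 3315*31 = 102765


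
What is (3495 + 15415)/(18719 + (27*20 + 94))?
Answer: 18910/19353 ≈ 0.97711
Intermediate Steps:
(3495 + 15415)/(18719 + (27*20 + 94)) = 18910/(18719 + (540 + 94)) = 18910/(18719 + 634) = 18910/19353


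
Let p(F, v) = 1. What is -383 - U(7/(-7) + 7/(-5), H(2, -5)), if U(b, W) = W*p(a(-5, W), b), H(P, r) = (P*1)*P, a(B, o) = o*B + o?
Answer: -387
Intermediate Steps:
a(B, o) = o + B*o (a(B, o) = B*o + o = o + B*o)
H(P, r) = P² (H(P, r) = P*P = P²)
U(b, W) = W (U(b, W) = W*1 = W)
-383 - U(7/(-7) + 7/(-5), H(2, -5)) = -383 - 1*2² = -383 - 1*4 = -383 - 4 = -387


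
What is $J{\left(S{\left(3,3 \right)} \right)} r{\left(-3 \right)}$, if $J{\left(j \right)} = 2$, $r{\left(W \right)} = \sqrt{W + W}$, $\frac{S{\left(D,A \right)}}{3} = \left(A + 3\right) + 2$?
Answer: $2 i \sqrt{6} \approx 4.899 i$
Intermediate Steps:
$S{\left(D,A \right)} = 15 + 3 A$ ($S{\left(D,A \right)} = 3 \left(\left(A + 3\right) + 2\right) = 3 \left(\left(3 + A\right) + 2\right) = 3 \left(5 + A\right) = 15 + 3 A$)
$r{\left(W \right)} = \sqrt{2} \sqrt{W}$ ($r{\left(W \right)} = \sqrt{2 W} = \sqrt{2} \sqrt{W}$)
$J{\left(S{\left(3,3 \right)} \right)} r{\left(-3 \right)} = 2 \sqrt{2} \sqrt{-3} = 2 \sqrt{2} i \sqrt{3} = 2 i \sqrt{6}$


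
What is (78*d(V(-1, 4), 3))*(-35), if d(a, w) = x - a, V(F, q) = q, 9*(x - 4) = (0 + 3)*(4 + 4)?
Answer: -7280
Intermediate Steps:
x = 20/3 (x = 4 + ((0 + 3)*(4 + 4))/9 = 4 + (3*8)/9 = 4 + (⅑)*24 = 4 + 8/3 = 20/3 ≈ 6.6667)
d(a, w) = 20/3 - a
(78*d(V(-1, 4), 3))*(-35) = (78*(20/3 - 1*4))*(-35) = (78*(20/3 - 4))*(-35) = (78*(8/3))*(-35) = 208*(-35) = -7280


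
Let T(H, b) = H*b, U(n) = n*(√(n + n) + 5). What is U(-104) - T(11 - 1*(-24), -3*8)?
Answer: 320 - 416*I*√13 ≈ 320.0 - 1499.9*I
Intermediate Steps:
U(n) = n*(5 + √2*√n) (U(n) = n*(√(2*n) + 5) = n*(√2*√n + 5) = n*(5 + √2*√n))
U(-104) - T(11 - 1*(-24), -3*8) = (5*(-104) + √2*(-104)^(3/2)) - (11 - 1*(-24))*(-3*8) = (-520 + √2*(-208*I*√26)) - (11 + 24)*(-24) = (-520 - 416*I*√13) - 35*(-24) = (-520 - 416*I*√13) - 1*(-840) = (-520 - 416*I*√13) + 840 = 320 - 416*I*√13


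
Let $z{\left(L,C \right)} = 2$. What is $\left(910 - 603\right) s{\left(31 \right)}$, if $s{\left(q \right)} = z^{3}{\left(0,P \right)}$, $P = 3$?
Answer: $2456$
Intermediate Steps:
$s{\left(q \right)} = 8$ ($s{\left(q \right)} = 2^{3} = 8$)
$\left(910 - 603\right) s{\left(31 \right)} = \left(910 - 603\right) 8 = 307 \cdot 8 = 2456$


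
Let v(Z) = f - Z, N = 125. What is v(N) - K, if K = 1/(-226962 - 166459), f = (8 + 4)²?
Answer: 7475000/393421 ≈ 19.000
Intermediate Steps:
f = 144 (f = 12² = 144)
v(Z) = 144 - Z
K = -1/393421 (K = 1/(-393421) = -1/393421 ≈ -2.5418e-6)
v(N) - K = (144 - 1*125) - 1*(-1/393421) = (144 - 125) + 1/393421 = 19 + 1/393421 = 7475000/393421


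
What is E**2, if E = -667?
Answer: 444889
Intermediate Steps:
E**2 = (-667)**2 = 444889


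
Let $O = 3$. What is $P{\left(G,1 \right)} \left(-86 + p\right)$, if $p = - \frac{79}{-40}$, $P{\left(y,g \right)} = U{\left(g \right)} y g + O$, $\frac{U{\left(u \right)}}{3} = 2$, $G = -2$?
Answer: $\frac{30249}{40} \approx 756.22$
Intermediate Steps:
$U{\left(u \right)} = 6$ ($U{\left(u \right)} = 3 \cdot 2 = 6$)
$P{\left(y,g \right)} = 3 + 6 g y$ ($P{\left(y,g \right)} = 6 y g + 3 = 6 g y + 3 = 3 + 6 g y$)
$p = \frac{79}{40}$ ($p = \left(-79\right) \left(- \frac{1}{40}\right) = \frac{79}{40} \approx 1.975$)
$P{\left(G,1 \right)} \left(-86 + p\right) = \left(3 + 6 \cdot 1 \left(-2\right)\right) \left(-86 + \frac{79}{40}\right) = \left(3 - 12\right) \left(- \frac{3361}{40}\right) = \left(-9\right) \left(- \frac{3361}{40}\right) = \frac{30249}{40}$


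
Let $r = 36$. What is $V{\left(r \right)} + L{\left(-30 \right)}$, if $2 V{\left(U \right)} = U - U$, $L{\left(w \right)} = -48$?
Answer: $-48$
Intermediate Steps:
$V{\left(U \right)} = 0$ ($V{\left(U \right)} = \frac{U - U}{2} = \frac{1}{2} \cdot 0 = 0$)
$V{\left(r \right)} + L{\left(-30 \right)} = 0 - 48 = -48$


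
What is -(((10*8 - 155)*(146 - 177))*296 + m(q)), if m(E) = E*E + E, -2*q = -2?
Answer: -688202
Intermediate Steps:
q = 1 (q = -½*(-2) = 1)
m(E) = E + E² (m(E) = E² + E = E + E²)
-(((10*8 - 155)*(146 - 177))*296 + m(q)) = -(((10*8 - 155)*(146 - 177))*296 + 1*(1 + 1)) = -(((80 - 155)*(-31))*296 + 1*2) = -(-75*(-31)*296 + 2) = -(2325*296 + 2) = -(688200 + 2) = -1*688202 = -688202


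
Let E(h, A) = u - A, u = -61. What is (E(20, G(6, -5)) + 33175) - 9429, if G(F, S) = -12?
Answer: 23697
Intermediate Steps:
E(h, A) = -61 - A
(E(20, G(6, -5)) + 33175) - 9429 = ((-61 - 1*(-12)) + 33175) - 9429 = ((-61 + 12) + 33175) - 9429 = (-49 + 33175) - 9429 = 33126 - 9429 = 23697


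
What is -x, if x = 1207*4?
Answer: -4828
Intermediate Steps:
x = 4828
-x = -1*4828 = -4828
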